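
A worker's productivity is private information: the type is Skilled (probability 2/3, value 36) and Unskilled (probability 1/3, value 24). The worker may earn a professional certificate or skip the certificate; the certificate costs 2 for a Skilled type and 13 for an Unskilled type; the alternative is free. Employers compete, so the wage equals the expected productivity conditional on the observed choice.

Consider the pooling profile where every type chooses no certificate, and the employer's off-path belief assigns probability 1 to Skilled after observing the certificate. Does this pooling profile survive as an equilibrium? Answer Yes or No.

No

On path, the employer holds the prior and pays 2/3·36 + 1/3·24 = 32. Off path (the certificate), believing Skilled, it pays 36.
Skilled: no certificate nets 32; the certificate nets 36 − 2 = 34. Skilled would deviate.
Unskilled: no certificate nets 32; the certificate nets 36 − 13 = 23. Unskilled stays.
A type deviates, so pooling fails.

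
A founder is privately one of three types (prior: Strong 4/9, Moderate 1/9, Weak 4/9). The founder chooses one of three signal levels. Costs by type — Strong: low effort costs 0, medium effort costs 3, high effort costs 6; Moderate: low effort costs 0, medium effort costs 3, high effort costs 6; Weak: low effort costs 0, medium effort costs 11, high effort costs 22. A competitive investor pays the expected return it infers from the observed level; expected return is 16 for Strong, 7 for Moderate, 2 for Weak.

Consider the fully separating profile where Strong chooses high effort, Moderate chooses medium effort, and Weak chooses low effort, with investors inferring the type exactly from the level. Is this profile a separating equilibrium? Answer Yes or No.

No

Separating valuations: high effort → 16, medium effort → 7, low effort → 2.
Strong (assigned high effort): low effort: 2 − 0 = 2; medium effort: 7 − 3 = 4; high effort: 16 − 6 = 10. Strong stays.
Moderate (assigned medium effort): low effort: 2 − 0 = 2; medium effort: 7 − 3 = 4; high effort: 16 − 6 = 10. Moderate prefers high effort.
Weak (assigned low effort): low effort: 2 − 0 = 2; medium effort: 7 − 11 = -4; high effort: 16 − 22 = -6. Weak stays.
At least one type deviates; the separating profile fails.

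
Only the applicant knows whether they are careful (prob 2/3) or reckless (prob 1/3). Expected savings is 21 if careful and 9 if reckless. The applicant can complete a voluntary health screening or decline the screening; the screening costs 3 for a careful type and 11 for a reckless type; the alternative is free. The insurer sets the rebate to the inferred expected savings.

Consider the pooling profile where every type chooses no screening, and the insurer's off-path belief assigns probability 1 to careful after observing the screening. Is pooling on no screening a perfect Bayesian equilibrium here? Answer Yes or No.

No

On path, the insurer holds the prior and pays 2/3·21 + 1/3·9 = 17. Off path (the screening), believing careful, it pays 21.
careful: no screening nets 17; the screening nets 21 − 3 = 18. careful would deviate.
reckless: no screening nets 17; the screening nets 21 − 11 = 10. reckless stays.
A type deviates, so pooling fails.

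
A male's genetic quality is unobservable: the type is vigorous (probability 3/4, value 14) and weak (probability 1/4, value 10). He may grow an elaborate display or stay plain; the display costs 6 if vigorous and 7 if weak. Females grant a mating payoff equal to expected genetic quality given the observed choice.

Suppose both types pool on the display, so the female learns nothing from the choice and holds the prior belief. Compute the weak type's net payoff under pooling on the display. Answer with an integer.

6

Pooled mating payoff = 3/4·14 + 1/4·10 = 13.
weak pays cost 7 for the display, so net payoff = 13 − 7 = 6.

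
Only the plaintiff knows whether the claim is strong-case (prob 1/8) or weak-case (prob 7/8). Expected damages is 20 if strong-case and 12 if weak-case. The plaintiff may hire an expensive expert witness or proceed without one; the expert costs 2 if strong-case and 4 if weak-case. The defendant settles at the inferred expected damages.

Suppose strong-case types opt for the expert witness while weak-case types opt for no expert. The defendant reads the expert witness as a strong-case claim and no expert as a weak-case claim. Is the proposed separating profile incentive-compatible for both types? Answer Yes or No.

Under these beliefs, the expert witness earns settlement 20 and no expert earns settlement 12.
strong-case: the expert witness nets 20 − 2 = 18; no expert nets 12. strong-case prefers the expert witness.
weak-case: the expert witness nets 20 − 4 = 16; no expert nets 12. weak-case would deviate to the expert witness.
weak-case has a profitable deviation, so the profile is not an equilibrium.

No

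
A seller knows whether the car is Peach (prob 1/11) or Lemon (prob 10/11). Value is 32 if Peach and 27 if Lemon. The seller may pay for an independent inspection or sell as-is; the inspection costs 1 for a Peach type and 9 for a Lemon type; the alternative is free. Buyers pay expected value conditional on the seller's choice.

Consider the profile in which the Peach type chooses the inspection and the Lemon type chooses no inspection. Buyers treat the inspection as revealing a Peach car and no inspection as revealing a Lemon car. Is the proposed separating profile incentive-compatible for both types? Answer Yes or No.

Under these beliefs, the inspection earns price 32 and no inspection earns price 27.
Peach: the inspection nets 32 − 1 = 31; no inspection nets 27. Peach prefers the inspection.
Lemon: the inspection nets 32 − 9 = 23; no inspection nets 27. Lemon prefers no inspection.
Neither type deviates, so the separating profile is an equilibrium.

Yes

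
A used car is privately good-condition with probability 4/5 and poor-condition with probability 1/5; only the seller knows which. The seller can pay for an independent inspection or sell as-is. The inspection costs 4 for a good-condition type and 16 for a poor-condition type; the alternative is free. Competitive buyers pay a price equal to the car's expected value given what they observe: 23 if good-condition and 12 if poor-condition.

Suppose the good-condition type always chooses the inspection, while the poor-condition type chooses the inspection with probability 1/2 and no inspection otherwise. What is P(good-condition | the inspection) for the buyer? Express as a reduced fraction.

P(the inspection) = (4/5)·1 + (1/5)·(1/2) = 9/10.
By Bayes' rule, P(good-condition | the inspection) = (4/5) / (9/10) = 8/9.

8/9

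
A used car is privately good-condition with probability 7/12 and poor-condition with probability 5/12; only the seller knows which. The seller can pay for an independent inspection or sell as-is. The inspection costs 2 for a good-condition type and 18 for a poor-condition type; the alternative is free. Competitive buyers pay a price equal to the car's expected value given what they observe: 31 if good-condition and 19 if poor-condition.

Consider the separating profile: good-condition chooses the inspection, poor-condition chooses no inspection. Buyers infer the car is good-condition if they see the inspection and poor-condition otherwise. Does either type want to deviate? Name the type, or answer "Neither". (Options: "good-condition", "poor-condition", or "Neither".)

Neither

The inspection pays 31; no inspection pays 19.
good-condition: assigned the inspection, nets 31 − 2 = 29; deviating to no inspection nets 19.
poor-condition: assigned no inspection, nets 19; deviating to the inspection nets 31 − 18 = 13.
Both types strictly prefer their assigned action; no profitable deviation.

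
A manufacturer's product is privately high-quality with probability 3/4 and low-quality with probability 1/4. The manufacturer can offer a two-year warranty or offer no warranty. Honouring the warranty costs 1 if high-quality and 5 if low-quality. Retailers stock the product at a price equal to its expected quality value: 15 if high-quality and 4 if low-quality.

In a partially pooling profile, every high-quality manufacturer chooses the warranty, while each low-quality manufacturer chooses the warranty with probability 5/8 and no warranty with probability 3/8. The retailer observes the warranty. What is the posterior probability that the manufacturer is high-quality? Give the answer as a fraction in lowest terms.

24/29

P(the warranty) = (3/4)·1 + (1/4)·(5/8) = 29/32.
By Bayes' rule, P(high-quality | the warranty) = (3/4) / (29/32) = 24/29.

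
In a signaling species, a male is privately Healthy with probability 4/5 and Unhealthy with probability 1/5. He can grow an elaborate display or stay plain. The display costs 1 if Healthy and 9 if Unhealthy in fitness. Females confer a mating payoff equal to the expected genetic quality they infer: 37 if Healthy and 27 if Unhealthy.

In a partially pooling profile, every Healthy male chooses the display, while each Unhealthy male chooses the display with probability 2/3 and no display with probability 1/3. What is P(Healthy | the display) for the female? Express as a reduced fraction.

P(the display) = (4/5)·1 + (1/5)·(2/3) = 14/15.
By Bayes' rule, P(Healthy | the display) = (4/5) / (14/15) = 6/7.

6/7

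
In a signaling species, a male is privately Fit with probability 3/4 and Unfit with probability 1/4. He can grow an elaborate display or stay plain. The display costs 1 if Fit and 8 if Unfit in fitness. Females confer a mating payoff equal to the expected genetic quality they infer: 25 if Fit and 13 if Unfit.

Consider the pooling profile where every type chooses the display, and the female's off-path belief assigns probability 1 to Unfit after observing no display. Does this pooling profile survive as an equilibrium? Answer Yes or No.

On path, the female holds the prior and pays 3/4·25 + 1/4·13 = 22. Off path (no display), believing Unfit, it pays 13.
Fit: the display nets 22 − 1 = 21; no display nets 13. Fit stays.
Unfit: the display nets 22 − 8 = 14; no display nets 13. Unfit stays.
No type deviates, so pooling is sustained.

Yes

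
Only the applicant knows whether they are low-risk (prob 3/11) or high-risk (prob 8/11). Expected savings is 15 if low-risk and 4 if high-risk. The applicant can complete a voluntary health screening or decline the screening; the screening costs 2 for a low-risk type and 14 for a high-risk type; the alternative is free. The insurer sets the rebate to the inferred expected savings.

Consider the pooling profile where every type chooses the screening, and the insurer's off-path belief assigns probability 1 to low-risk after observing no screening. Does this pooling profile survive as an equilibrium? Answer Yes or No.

On path, the insurer holds the prior and pays 3/11·15 + 8/11·4 = 7. Off path (no screening), believing low-risk, it pays 15.
low-risk: the screening nets 7 − 2 = 5; no screening nets 15. low-risk would deviate.
high-risk: the screening nets 7 − 14 = -7; no screening nets 15. high-risk would deviate.
A type deviates, so pooling fails.

No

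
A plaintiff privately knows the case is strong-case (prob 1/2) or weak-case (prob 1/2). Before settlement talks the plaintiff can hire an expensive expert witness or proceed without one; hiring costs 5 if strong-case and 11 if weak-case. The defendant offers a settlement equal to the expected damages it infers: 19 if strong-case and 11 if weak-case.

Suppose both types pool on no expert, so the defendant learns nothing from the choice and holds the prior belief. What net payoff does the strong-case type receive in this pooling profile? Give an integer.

Pooled settlement = 1/2·19 + 1/2·11 = 15.
strong-case pays no cost for no expert, so net payoff = 15.

15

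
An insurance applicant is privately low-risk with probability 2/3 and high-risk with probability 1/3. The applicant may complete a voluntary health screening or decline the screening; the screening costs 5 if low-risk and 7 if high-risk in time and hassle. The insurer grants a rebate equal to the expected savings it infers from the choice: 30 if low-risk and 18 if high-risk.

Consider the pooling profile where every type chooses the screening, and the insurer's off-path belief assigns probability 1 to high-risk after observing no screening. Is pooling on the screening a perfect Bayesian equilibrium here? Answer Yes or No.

On path, the insurer holds the prior and pays 2/3·30 + 1/3·18 = 26. Off path (no screening), believing high-risk, it pays 18.
low-risk: the screening nets 26 − 5 = 21; no screening nets 18. low-risk stays.
high-risk: the screening nets 26 − 7 = 19; no screening nets 18. high-risk stays.
No type deviates, so pooling is sustained.

Yes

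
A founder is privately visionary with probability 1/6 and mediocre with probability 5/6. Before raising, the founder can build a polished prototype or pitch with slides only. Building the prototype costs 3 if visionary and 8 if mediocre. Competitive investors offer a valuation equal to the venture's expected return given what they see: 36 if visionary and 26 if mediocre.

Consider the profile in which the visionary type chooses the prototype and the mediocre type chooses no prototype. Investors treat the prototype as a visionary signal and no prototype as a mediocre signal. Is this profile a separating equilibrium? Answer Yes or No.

No

Under these beliefs, the prototype earns valuation 36 and no prototype earns valuation 26.
visionary: the prototype nets 36 − 3 = 33; no prototype nets 26. visionary prefers the prototype.
mediocre: the prototype nets 36 − 8 = 28; no prototype nets 26. mediocre would deviate to the prototype.
mediocre has a profitable deviation, so the profile is not an equilibrium.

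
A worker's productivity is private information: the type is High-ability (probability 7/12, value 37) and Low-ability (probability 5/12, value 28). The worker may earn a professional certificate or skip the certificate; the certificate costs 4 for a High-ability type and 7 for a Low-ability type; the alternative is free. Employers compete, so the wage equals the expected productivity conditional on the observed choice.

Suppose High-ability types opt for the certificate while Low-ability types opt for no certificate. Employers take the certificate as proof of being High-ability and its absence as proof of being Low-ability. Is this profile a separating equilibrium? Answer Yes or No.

Under these beliefs, the certificate earns wage 37 and no certificate earns wage 28.
High-ability: the certificate nets 37 − 4 = 33; no certificate nets 28. High-ability prefers the certificate.
Low-ability: the certificate nets 37 − 7 = 30; no certificate nets 28. Low-ability would deviate to the certificate.
Low-ability has a profitable deviation, so the profile is not an equilibrium.

No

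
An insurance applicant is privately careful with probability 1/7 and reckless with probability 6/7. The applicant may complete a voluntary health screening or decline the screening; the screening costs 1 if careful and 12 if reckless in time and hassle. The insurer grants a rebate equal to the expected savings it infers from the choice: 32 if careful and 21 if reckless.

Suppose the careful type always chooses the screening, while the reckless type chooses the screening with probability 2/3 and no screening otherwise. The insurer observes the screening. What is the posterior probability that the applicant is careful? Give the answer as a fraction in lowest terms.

P(the screening) = (1/7)·1 + (6/7)·(2/3) = 5/7.
By Bayes' rule, P(careful | the screening) = (1/7) / (5/7) = 1/5.

1/5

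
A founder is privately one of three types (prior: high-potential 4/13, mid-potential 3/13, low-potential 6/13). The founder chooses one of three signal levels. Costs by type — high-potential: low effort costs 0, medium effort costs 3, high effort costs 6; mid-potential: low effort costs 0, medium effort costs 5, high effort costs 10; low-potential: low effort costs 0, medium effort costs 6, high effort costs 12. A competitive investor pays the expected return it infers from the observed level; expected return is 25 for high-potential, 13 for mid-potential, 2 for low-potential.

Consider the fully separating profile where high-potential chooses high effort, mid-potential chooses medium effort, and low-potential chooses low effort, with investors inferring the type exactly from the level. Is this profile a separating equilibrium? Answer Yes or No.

No

Separating valuations: high effort → 25, medium effort → 13, low effort → 2.
high-potential (assigned high effort): low effort: 2 − 0 = 2; medium effort: 13 − 3 = 10; high effort: 25 − 6 = 19. high-potential stays.
mid-potential (assigned medium effort): low effort: 2 − 0 = 2; medium effort: 13 − 5 = 8; high effort: 25 − 10 = 15. mid-potential prefers high effort.
low-potential (assigned low effort): low effort: 2 − 0 = 2; medium effort: 13 − 6 = 7; high effort: 25 − 12 = 13. low-potential prefers high effort.
At least one type deviates; the separating profile fails.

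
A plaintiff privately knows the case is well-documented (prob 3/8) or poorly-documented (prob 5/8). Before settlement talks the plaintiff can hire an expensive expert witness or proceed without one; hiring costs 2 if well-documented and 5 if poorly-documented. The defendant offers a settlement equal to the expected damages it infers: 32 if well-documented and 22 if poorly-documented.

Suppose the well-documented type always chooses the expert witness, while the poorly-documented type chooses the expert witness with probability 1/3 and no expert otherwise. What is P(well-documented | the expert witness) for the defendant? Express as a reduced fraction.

P(the expert witness) = (3/8)·1 + (5/8)·(1/3) = 7/12.
By Bayes' rule, P(well-documented | the expert witness) = (3/8) / (7/12) = 9/14.

9/14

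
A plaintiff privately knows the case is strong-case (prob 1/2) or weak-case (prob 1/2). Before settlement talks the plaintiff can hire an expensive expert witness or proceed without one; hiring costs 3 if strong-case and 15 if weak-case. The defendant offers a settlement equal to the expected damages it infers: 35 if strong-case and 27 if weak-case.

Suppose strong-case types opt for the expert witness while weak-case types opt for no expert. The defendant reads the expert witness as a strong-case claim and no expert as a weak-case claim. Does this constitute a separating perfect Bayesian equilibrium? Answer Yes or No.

Under these beliefs, the expert witness earns settlement 35 and no expert earns settlement 27.
strong-case: the expert witness nets 35 − 3 = 32; no expert nets 27. strong-case prefers the expert witness.
weak-case: the expert witness nets 35 − 15 = 20; no expert nets 27. weak-case prefers no expert.
Neither type deviates, so the separating profile is an equilibrium.

Yes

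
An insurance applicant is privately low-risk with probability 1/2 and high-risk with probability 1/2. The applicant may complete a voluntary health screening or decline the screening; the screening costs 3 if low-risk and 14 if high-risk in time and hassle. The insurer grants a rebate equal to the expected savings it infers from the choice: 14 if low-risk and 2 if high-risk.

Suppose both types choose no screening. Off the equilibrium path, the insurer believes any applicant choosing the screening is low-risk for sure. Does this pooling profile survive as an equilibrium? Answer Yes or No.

No

On path, the insurer holds the prior and pays 1/2·14 + 1/2·2 = 8. Off path (the screening), believing low-risk, it pays 14.
low-risk: no screening nets 8; the screening nets 14 − 3 = 11. low-risk would deviate.
high-risk: no screening nets 8; the screening nets 14 − 14 = 0. high-risk stays.
A type deviates, so pooling fails.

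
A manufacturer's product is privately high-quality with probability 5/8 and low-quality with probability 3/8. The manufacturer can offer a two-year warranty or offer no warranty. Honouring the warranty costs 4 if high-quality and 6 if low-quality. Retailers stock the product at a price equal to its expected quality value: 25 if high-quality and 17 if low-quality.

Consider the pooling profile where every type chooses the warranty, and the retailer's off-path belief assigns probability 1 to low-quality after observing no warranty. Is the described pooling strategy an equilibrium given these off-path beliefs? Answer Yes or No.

No

On path, the retailer holds the prior and pays 5/8·25 + 3/8·17 = 22. Off path (no warranty), believing low-quality, it pays 17.
high-quality: the warranty nets 22 − 4 = 18; no warranty nets 17. high-quality stays.
low-quality: the warranty nets 22 − 6 = 16; no warranty nets 17. low-quality would deviate.
A type deviates, so pooling fails.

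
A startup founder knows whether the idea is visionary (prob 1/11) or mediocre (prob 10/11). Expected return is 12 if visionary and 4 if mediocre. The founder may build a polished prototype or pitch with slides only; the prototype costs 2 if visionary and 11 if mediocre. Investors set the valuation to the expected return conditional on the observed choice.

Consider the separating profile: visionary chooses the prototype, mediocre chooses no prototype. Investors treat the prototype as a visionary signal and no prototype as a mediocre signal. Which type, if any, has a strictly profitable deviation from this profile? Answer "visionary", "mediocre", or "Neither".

The prototype pays 12; no prototype pays 4.
visionary: assigned the prototype, nets 12 − 2 = 10; deviating to no prototype nets 4.
mediocre: assigned no prototype, nets 4; deviating to the prototype nets 12 − 11 = 1.
Both types strictly prefer their assigned action; no profitable deviation.

Neither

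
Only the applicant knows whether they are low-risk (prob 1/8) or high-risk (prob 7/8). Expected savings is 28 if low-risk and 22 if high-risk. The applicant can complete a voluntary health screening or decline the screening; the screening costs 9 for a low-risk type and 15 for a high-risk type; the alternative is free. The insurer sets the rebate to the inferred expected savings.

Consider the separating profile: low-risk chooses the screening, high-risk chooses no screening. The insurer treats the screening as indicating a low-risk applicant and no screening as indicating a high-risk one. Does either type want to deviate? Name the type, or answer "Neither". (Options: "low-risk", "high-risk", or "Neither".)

low-risk

The screening pays 28; no screening pays 22.
low-risk: assigned the screening, nets 28 − 9 = 19; deviating to no screening nets 22.
high-risk: assigned no screening, nets 22; deviating to the screening nets 28 − 15 = 13.
The low-risk type gains 3 by deviating.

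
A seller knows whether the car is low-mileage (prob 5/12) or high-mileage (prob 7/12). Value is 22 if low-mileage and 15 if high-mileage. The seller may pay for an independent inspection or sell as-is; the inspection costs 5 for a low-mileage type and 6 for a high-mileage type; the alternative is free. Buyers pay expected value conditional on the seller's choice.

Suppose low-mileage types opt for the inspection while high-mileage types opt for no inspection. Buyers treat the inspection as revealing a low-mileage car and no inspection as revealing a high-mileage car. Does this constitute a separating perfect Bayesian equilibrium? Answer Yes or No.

Under these beliefs, the inspection earns price 22 and no inspection earns price 15.
low-mileage: the inspection nets 22 − 5 = 17; no inspection nets 15. low-mileage prefers the inspection.
high-mileage: the inspection nets 22 − 6 = 16; no inspection nets 15. high-mileage would deviate to the inspection.
high-mileage has a profitable deviation, so the profile is not an equilibrium.

No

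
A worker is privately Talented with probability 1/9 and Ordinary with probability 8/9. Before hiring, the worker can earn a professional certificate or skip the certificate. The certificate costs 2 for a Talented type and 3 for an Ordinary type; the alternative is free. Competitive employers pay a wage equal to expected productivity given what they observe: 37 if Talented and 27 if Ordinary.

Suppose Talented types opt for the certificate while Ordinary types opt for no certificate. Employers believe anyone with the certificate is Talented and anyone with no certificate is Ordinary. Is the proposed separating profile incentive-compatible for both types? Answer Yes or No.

Under these beliefs, the certificate earns wage 37 and no certificate earns wage 27.
Talented: the certificate nets 37 − 2 = 35; no certificate nets 27. Talented prefers the certificate.
Ordinary: the certificate nets 37 − 3 = 34; no certificate nets 27. Ordinary would deviate to the certificate.
Ordinary has a profitable deviation, so the profile is not an equilibrium.

No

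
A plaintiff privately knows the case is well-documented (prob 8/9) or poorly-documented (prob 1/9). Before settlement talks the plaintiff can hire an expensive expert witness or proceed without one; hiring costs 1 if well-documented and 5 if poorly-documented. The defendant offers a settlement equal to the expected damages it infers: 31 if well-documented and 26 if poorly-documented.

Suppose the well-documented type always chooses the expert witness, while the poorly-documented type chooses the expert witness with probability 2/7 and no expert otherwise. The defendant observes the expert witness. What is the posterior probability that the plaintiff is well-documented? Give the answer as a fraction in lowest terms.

28/29

P(the expert witness) = (8/9)·1 + (1/9)·(2/7) = 58/63.
By Bayes' rule, P(well-documented | the expert witness) = (8/9) / (58/63) = 28/29.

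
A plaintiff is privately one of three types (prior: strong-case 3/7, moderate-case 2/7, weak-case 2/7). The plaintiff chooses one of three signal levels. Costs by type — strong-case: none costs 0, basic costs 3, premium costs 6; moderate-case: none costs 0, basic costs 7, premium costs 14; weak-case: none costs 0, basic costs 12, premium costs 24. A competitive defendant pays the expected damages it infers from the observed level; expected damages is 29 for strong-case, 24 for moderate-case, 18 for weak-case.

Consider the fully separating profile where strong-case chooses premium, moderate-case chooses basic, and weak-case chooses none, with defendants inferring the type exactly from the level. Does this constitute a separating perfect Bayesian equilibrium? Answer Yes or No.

Separating settlements: premium → 29, basic → 24, none → 18.
strong-case (assigned premium): none: 18 − 0 = 18; basic: 24 − 3 = 21; premium: 29 − 6 = 23. strong-case stays.
moderate-case (assigned basic): none: 18 − 0 = 18; basic: 24 − 7 = 17; premium: 29 − 14 = 15. moderate-case prefers none.
weak-case (assigned none): none: 18 − 0 = 18; basic: 24 − 12 = 12; premium: 29 − 24 = 5. weak-case stays.
At least one type deviates; the separating profile fails.

No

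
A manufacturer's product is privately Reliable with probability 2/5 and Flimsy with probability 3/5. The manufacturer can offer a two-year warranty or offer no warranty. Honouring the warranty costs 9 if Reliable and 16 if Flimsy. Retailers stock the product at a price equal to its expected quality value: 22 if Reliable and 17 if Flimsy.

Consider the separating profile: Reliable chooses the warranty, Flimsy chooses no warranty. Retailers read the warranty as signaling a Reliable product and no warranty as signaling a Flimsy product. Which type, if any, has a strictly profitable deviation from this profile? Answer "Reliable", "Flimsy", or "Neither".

The warranty pays 22; no warranty pays 17.
Reliable: assigned the warranty, nets 22 − 9 = 13; deviating to no warranty nets 17.
Flimsy: assigned no warranty, nets 17; deviating to the warranty nets 22 − 16 = 6.
The Reliable type gains 4 by deviating.

Reliable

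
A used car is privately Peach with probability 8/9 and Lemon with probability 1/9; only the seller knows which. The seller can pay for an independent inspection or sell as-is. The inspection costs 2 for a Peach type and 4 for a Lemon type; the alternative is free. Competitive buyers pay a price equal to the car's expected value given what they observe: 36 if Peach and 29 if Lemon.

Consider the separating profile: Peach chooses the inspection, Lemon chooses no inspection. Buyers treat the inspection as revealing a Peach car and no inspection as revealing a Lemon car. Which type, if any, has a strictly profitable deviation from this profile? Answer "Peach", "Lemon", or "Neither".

The inspection pays 36; no inspection pays 29.
Peach: assigned the inspection, nets 36 − 2 = 34; deviating to no inspection nets 29.
Lemon: assigned no inspection, nets 29; deviating to the inspection nets 36 − 4 = 32.
The Lemon type gains 3 by deviating.

Lemon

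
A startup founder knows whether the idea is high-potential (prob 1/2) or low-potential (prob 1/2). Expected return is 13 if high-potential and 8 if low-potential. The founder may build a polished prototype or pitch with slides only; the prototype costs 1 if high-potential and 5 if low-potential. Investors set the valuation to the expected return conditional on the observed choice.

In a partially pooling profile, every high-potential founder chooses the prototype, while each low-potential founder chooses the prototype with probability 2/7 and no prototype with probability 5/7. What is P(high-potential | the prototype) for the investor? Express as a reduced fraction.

P(the prototype) = (1/2)·1 + (1/2)·(2/7) = 9/14.
By Bayes' rule, P(high-potential | the prototype) = (1/2) / (9/14) = 7/9.

7/9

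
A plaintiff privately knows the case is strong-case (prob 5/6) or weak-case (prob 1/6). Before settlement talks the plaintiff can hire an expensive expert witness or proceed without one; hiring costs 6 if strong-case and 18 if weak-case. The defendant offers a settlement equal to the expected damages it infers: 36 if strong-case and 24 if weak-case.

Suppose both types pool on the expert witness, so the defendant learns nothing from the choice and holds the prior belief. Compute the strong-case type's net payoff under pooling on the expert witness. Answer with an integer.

28

Pooled settlement = 5/6·36 + 1/6·24 = 34.
strong-case pays cost 6 for the expert witness, so net payoff = 34 − 6 = 28.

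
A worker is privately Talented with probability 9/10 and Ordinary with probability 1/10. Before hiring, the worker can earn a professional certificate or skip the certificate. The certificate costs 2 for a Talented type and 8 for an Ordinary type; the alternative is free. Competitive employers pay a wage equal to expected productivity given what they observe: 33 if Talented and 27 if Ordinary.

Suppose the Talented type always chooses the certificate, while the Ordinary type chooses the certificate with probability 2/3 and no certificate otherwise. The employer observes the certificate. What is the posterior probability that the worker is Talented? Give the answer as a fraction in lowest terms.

27/29

P(the certificate) = (9/10)·1 + (1/10)·(2/3) = 29/30.
By Bayes' rule, P(Talented | the certificate) = (9/10) / (29/30) = 27/29.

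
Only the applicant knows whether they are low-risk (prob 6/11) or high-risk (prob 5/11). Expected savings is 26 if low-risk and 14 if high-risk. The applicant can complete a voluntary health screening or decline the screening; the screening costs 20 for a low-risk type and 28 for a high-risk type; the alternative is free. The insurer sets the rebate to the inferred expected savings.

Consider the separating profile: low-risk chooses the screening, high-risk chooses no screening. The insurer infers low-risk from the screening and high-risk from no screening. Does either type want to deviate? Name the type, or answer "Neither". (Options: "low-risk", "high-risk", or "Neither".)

The screening pays 26; no screening pays 14.
low-risk: assigned the screening, nets 26 − 20 = 6; deviating to no screening nets 14.
high-risk: assigned no screening, nets 14; deviating to the screening nets 26 − 28 = -2.
The low-risk type gains 8 by deviating.

low-risk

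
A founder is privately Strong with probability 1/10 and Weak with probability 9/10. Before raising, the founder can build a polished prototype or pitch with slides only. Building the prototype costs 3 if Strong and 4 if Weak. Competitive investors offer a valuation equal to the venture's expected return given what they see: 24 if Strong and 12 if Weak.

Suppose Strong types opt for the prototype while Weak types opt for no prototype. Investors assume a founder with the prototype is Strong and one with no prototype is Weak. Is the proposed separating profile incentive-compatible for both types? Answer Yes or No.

No

Under these beliefs, the prototype earns valuation 24 and no prototype earns valuation 12.
Strong: the prototype nets 24 − 3 = 21; no prototype nets 12. Strong prefers the prototype.
Weak: the prototype nets 24 − 4 = 20; no prototype nets 12. Weak would deviate to the prototype.
Weak has a profitable deviation, so the profile is not an equilibrium.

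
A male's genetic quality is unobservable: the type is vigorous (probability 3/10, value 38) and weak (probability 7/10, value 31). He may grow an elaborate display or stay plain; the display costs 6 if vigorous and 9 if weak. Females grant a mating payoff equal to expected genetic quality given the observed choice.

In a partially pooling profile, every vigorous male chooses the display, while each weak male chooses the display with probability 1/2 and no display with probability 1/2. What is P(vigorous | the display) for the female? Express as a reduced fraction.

P(the display) = (3/10)·1 + (7/10)·(1/2) = 13/20.
By Bayes' rule, P(vigorous | the display) = (3/10) / (13/20) = 6/13.

6/13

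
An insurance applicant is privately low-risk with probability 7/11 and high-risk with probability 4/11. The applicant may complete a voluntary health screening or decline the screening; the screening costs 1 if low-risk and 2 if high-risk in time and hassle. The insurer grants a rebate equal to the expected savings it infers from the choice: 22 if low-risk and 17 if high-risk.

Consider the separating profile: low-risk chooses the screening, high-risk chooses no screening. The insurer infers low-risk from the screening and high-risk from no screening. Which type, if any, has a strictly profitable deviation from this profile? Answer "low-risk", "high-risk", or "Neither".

The screening pays 22; no screening pays 17.
low-risk: assigned the screening, nets 22 − 1 = 21; deviating to no screening nets 17.
high-risk: assigned no screening, nets 17; deviating to the screening nets 22 − 2 = 20.
The high-risk type gains 3 by deviating.

high-risk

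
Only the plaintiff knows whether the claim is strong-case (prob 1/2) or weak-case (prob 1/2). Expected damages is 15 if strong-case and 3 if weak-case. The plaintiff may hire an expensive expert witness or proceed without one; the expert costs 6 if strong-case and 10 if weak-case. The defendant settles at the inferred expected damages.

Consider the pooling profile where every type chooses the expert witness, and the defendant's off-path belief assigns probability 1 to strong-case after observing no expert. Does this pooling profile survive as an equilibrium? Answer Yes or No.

No

On path, the defendant holds the prior and pays 1/2·15 + 1/2·3 = 9. Off path (no expert), believing strong-case, it pays 15.
strong-case: the expert witness nets 9 − 6 = 3; no expert nets 15. strong-case would deviate.
weak-case: the expert witness nets 9 − 10 = -1; no expert nets 15. weak-case would deviate.
A type deviates, so pooling fails.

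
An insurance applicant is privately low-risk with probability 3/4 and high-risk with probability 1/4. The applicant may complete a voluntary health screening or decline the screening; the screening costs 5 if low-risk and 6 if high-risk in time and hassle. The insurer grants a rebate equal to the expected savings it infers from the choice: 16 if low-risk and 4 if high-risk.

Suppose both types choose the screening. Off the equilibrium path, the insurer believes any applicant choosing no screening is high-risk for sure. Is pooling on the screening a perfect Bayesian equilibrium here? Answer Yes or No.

On path, the insurer holds the prior and pays 3/4·16 + 1/4·4 = 13. Off path (no screening), believing high-risk, it pays 4.
low-risk: the screening nets 13 − 5 = 8; no screening nets 4. low-risk stays.
high-risk: the screening nets 13 − 6 = 7; no screening nets 4. high-risk stays.
No type deviates, so pooling is sustained.

Yes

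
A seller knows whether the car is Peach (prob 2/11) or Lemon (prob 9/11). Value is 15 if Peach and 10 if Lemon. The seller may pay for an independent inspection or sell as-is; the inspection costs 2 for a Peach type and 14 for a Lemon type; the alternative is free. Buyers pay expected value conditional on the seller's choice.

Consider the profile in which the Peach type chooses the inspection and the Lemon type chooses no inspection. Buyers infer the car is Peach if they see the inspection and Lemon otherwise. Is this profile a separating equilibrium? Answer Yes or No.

Yes

Under these beliefs, the inspection earns price 15 and no inspection earns price 10.
Peach: the inspection nets 15 − 2 = 13; no inspection nets 10. Peach prefers the inspection.
Lemon: the inspection nets 15 − 14 = 1; no inspection nets 10. Lemon prefers no inspection.
Neither type deviates, so the separating profile is an equilibrium.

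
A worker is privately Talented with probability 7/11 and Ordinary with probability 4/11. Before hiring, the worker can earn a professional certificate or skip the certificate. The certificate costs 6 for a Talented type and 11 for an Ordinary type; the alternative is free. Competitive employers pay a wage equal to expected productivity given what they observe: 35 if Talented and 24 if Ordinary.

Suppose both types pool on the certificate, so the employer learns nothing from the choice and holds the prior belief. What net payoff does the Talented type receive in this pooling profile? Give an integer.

Pooled wage = 7/11·35 + 4/11·24 = 31.
Talented pays cost 6 for the certificate, so net payoff = 31 − 6 = 25.

25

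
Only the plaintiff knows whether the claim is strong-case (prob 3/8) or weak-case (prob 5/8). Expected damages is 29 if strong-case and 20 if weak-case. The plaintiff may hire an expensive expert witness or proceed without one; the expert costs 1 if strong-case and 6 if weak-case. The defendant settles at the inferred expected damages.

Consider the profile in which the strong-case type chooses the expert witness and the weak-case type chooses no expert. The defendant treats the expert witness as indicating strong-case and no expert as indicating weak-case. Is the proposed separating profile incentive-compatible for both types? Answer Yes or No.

No

Under these beliefs, the expert witness earns settlement 29 and no expert earns settlement 20.
strong-case: the expert witness nets 29 − 1 = 28; no expert nets 20. strong-case prefers the expert witness.
weak-case: the expert witness nets 29 − 6 = 23; no expert nets 20. weak-case would deviate to the expert witness.
weak-case has a profitable deviation, so the profile is not an equilibrium.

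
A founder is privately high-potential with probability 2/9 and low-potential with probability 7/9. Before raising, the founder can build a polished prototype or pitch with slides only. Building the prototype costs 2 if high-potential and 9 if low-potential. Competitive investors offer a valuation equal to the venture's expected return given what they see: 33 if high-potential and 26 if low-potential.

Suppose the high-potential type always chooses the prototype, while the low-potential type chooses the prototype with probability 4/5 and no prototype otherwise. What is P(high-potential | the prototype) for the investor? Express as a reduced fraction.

P(the prototype) = (2/9)·1 + (7/9)·(4/5) = 38/45.
By Bayes' rule, P(high-potential | the prototype) = (2/9) / (38/45) = 5/19.

5/19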